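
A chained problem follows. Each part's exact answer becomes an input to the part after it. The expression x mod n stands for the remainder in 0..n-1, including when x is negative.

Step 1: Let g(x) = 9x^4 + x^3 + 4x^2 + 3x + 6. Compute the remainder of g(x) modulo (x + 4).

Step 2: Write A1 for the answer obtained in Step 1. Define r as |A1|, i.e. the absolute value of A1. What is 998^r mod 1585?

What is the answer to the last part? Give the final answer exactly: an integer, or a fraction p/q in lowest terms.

1334

Step 1: remainder = value at the root: 9*(-4)^4 + 1*(-4)^3 + 4*(-4)^2 + 3*(-4)^1 + 6 = (2304) + (-64) + (64) + (-12) + (6) = 2298; answer 2298
Step 2: A1 = 2298; r = 2298; squarings mod 1585: 998^1=998, 998^2=624, 998^4=1051, 998^8=1441, 998^16=131, 998^32=1311, 998^64=581, 998^128=1541, 998^256=351, 998^512=1156, 998^1024=181, 998^2048=1061; 998^2298 = 998^2 * 998^8 * 998^16 * 998^32 * 998^64 * 998^128 * 998^2048 = 1334 (mod 1585); answer 1334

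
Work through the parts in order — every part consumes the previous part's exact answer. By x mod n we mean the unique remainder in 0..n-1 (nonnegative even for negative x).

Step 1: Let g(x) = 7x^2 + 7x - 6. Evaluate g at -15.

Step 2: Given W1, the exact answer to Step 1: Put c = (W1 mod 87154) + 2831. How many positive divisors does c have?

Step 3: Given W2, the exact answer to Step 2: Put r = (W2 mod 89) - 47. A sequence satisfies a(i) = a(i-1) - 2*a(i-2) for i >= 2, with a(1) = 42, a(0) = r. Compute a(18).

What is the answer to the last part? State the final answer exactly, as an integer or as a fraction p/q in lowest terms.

Step 1: 7*(-15)^2 + 7*(-15)^1 - 6 = (1575) + (-105) + (-6) = 1464; answer 1464
Step 2: W1 = 1464; c = 4295; 4295 = 5 * 859; number of divisors = (1+1) * (1+1) = 4; answer 4
Step 3: W2 = 4; r = -43; a(2) = 1*(42) - 2*(-43) = 128; iterating: a(2)=128, a(3)=44, a(4)=-212, a(5)=-300, a(6)=124, a(7)=724, a(8)=476, a(9)=-972, a(10)=-1924, a(11)=20, a(12)=3868, a(13)=3828, a(14)=-3908, a(15)=-11564, a(16)=-3748, a(17)=19380, a(18)=26876; answer 26876

26876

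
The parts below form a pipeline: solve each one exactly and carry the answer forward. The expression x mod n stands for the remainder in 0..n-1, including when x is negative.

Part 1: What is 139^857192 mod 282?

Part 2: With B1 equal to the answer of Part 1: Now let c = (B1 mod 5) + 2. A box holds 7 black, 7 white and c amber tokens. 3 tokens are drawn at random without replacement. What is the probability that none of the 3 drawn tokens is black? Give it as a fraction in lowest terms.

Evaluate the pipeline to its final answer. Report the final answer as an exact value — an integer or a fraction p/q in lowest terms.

143/570

Part 1: squarings mod 282: 139^1=139, 139^2=145, 139^4=157, 139^8=115, 139^16=253, 139^32=277, 139^64=25, 139^128=61, 139^256=55, 139^512=205, 139^1024=7, 139^2048=49, 139^4096=145, 139^8192=157, 139^16384=115, 139^32768=253, 139^65536=277, 139^131072=25, 139^262144=61, 139^524288=55; 139^857192 = 139^8 * 139^32 * 139^64 * 139^1024 * 139^4096 * 139^65536 * 139^262144 * 139^524288 = 79 (mod 282); answer 79
Part 2: B1 = 79; c = 6; total draws C(20,3) = 1140; favorable C(13,3) = 286; P = 143/570; answer 143/570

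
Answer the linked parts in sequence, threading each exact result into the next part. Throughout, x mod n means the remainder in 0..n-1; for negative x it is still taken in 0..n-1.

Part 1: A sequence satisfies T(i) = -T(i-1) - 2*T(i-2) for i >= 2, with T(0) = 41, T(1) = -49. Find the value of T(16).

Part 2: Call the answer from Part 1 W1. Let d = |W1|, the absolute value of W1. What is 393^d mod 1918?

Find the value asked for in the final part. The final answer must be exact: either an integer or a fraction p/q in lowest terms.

Part 1: T(2) = -1*(-49) - 2*(41) = -33; iterating: T(2)=-33, T(3)=131, T(4)=-65, T(5)=-197, T(6)=327, T(7)=67, T(8)=-721, T(9)=587, T(10)=855, T(11)=-2029, T(12)=319, T(13)=3739, T(14)=-4377, T(15)=-3101, T(16)=11855; answer 11855
Part 2: W1 = 11855; d = 11855; squarings mod 1918: 393^1=393, 393^2=1009, 393^4=1541, 393^8=197, 393^16=449, 393^32=211, 393^64=407, 393^128=701, 393^256=393, 393^512=1009, 393^1024=1541, 393^2048=197, 393^4096=449, 393^8192=211; 393^11855 = 393^1 * 393^2 * 393^4 * 393^8 * 393^64 * 393^512 * 393^1024 * 393^2048 * 393^8192 = 1289 (mod 1918); answer 1289

1289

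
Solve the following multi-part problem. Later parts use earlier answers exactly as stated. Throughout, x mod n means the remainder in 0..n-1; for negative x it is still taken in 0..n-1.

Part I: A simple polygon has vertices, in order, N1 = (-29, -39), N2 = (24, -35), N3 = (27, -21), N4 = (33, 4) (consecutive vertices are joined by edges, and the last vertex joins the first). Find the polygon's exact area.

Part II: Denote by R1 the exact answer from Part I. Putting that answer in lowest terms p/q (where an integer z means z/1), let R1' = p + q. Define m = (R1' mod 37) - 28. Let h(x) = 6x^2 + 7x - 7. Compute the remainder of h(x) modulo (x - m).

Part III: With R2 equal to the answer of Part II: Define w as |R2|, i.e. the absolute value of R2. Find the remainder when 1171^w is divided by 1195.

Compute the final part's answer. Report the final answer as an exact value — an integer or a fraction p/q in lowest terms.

966

Part I: cross terms: (-29*-35 - 24*-39)=1951, (24*-21 - 27*-35)=441, (27*4 - 33*-21)=801, (33*-39 - -29*4)=-1171; twice the area = |2022| = 2022; area = 1011; answer 1011
Part II: R1 = 1011; threaded value p + q = 1012; m = -15; remainder = value at the root: 6*(-15)^2 + 7*(-15)^1 - 7 = (1350) + (-105) + (-7) = 1238; answer 1238
Part III: R2 = 1238; w = 1238; squarings mod 1195: 1171^1=1171, 1171^2=576, 1171^4=761, 1171^8=741, 1171^16=576, 1171^32=761, 1171^64=741, 1171^128=576, 1171^256=761, 1171^512=741, 1171^1024=576; 1171^1238 = 1171^2 * 1171^4 * 1171^16 * 1171^64 * 1171^128 * 1171^1024 = 966 (mod 1195); answer 966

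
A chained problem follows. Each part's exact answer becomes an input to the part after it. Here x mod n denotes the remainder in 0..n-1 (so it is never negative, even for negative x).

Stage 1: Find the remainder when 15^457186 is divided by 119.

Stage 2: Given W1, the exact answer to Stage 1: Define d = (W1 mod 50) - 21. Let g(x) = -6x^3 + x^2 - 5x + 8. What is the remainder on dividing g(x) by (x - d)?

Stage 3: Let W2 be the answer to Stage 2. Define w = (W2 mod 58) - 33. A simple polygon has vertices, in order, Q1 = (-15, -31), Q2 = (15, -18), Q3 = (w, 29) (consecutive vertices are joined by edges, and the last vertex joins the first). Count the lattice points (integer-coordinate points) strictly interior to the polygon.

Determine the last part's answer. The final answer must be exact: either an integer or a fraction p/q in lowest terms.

846

Stage 1: squarings mod 119: 15^1=15, 15^2=106, 15^4=50, 15^8=1, 15^16=1, 15^32=1, 15^64=1, 15^128=1, 15^256=1, 15^512=1, 15^1024=1, 15^2048=1, 15^4096=1, 15^8192=1, 15^16384=1, 15^32768=1, 15^65536=1, 15^131072=1, 15^262144=1; 15^457186 = 15^2 * 15^32 * 15^64 * 15^128 * 15^256 * 15^2048 * 15^4096 * 15^8192 * 15^16384 * 15^32768 * 15^131072 * 15^262144 = 106 (mod 119); answer 106
Stage 2: W1 = 106; d = -15; remainder = value at the root: -6*(-15)^3 + 1*(-15)^2 - 5*(-15)^1 + 8 = (20250) + (225) + (75) + (8) = 20558; answer 20558
Stage 3: W2 = 20558; w = -7; cross terms: (-15*-18 - 15*-31)=735, (15*29 - -7*-18)=309, (-7*-31 - -15*29)=652; twice the area = |1696| = 1696; area = 848; boundary points = 1 + 1 + 4 = 6; strictly interior points = area - boundary/2 + 1 = 846; answer 846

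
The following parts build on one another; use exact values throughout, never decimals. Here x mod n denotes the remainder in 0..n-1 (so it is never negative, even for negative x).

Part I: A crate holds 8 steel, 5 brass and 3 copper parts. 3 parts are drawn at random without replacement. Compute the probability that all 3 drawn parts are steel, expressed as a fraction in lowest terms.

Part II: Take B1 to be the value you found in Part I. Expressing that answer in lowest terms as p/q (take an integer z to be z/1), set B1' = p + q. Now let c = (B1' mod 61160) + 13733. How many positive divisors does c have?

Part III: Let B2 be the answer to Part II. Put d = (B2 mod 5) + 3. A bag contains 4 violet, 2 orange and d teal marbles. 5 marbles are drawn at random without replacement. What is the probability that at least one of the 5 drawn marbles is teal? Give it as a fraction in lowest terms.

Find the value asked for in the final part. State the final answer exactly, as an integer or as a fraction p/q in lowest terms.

Part I: total draws C(16,3) = 560; favorable C(8,3) = 56; P = 1/10; answer 1/10
Part II: B1 = 1/10; threaded value p + q = 11; c = 13744; 13744 = 2^4 * 859; number of divisors = (4+1) * (1+1) = 10; answer 10
Part III: B2 = 10; d = 3; total draws C(9,5) = 126; complement C(6,5) = 6; favorable 126 - 6 = 120; P = 20/21; answer 20/21

20/21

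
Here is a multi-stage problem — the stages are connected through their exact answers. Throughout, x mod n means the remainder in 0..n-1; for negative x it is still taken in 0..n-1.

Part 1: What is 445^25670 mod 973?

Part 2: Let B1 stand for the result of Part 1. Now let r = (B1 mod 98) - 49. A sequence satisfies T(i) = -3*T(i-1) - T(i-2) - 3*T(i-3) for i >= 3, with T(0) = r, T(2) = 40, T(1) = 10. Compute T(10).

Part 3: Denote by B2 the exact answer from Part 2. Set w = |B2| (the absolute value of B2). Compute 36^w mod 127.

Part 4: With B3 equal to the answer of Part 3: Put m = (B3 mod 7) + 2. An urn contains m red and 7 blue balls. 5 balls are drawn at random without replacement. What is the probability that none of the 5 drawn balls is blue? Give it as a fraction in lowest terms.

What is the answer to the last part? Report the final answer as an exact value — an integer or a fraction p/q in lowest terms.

2/429

Part 1: squarings mod 973: 445^1=445, 445^2=506, 445^4=137, 445^8=282, 445^16=711, 445^32=534, 445^64=67, 445^128=597, 445^256=291, 445^512=30, 445^1024=900, 445^2048=464, 445^4096=263, 445^8192=86, 445^16384=585; 445^25670 = 445^2 * 445^4 * 445^64 * 445^1024 * 445^8192 * 445^16384 = 506 (mod 973); answer 506
Part 2: B1 = 506; r = -33; T(3) = -3*(40) - 1*(10) - 3*(-33) = -31; iterating: T(3)=-31, T(4)=23, T(5)=-158, T(6)=544, T(7)=-1543, T(8)=4559, T(9)=-13766, T(10)=41368; answer 41368
Part 3: B2 = 41368; w = 41368; squarings mod 127: 36^1=36, 36^2=26, 36^4=41, 36^8=30, 36^16=11, 36^32=121, 36^64=36, 36^128=26, 36^256=41, 36^512=30, 36^1024=11, 36^2048=121, 36^4096=36, 36^8192=26, 36^16384=41, 36^32768=30; 36^41368 = 36^8 * 36^16 * 36^128 * 36^256 * 36^8192 * 36^32768 = 74 (mod 127); answer 74
Part 4: B3 = 74; m = 6; total draws C(13,5) = 1287; favorable C(6,5) = 6; P = 2/429; answer 2/429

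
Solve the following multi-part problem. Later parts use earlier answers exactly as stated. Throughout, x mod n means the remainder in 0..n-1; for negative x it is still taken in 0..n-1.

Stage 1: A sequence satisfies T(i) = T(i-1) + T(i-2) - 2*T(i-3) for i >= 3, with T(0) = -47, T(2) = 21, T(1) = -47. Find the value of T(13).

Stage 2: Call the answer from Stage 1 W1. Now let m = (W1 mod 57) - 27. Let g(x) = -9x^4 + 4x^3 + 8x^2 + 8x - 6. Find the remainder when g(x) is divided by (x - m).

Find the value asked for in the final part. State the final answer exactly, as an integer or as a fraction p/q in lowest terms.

Stage 1: T(3) = 1*(21) + 1*(-47) - 2*(-47) = 68; iterating: T(3)=68, T(4)=183, T(5)=209, T(6)=256, T(7)=99, T(8)=-63, T(9)=-476, T(10)=-737, T(11)=-1087, T(12)=-872, T(13)=-485; answer -485
Stage 2: W1 = -485; m = 1; remainder = value at the root: -9*(1)^4 + 4*(1)^3 + 8*(1)^2 + 8*(1)^1 - 6 = (-9) + (4) + (8) + (8) + (-6) = 5; answer 5

5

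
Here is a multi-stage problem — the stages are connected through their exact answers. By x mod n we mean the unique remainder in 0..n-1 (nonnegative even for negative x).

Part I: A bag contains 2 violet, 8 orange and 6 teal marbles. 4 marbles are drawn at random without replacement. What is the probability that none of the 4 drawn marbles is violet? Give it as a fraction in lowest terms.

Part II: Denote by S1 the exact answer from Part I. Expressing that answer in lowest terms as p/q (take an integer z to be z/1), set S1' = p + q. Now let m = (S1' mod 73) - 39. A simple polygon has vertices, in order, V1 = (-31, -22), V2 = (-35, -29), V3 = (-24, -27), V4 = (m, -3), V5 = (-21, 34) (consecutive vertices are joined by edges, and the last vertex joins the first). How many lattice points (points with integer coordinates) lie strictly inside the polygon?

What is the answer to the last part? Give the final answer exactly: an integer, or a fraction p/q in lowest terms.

Part I: total draws C(16,4) = 1820; favorable C(14,4) = 1001; P = 11/20; answer 11/20
Part II: S1 = 11/20; threaded value p + q = 31; m = -8; cross terms: (-31*-29 - -35*-22)=129, (-35*-27 - -24*-29)=249, (-24*-3 - -8*-27)=-144, (-8*34 - -21*-3)=-335, (-21*-22 - -31*34)=1516; twice the area = |1415| = 1415; area = 1415/2; boundary points = 1 + 1 + 8 + 1 + 2 = 13; strictly interior points = area - boundary/2 + 1 = 702; answer 702

702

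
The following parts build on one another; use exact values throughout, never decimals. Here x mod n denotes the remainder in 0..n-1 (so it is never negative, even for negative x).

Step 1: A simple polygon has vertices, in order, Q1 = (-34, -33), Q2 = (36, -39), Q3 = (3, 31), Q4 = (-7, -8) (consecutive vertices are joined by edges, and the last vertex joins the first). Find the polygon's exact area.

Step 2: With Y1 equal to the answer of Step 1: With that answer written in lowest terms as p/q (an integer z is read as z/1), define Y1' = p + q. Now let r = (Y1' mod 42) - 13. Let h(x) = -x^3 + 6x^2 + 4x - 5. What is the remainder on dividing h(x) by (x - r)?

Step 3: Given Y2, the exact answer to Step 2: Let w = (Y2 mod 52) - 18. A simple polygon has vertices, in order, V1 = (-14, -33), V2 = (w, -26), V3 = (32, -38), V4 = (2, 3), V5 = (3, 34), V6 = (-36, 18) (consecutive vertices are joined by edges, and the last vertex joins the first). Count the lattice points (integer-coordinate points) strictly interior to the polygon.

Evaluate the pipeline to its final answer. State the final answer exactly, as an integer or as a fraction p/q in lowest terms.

Step 1: cross terms: (-34*-39 - 36*-33)=2514, (36*31 - 3*-39)=1233, (3*-8 - -7*31)=193, (-7*-33 - -34*-8)=-41; twice the area = |3899| = 3899; area = 3899/2; answer 3899/2
Step 2: Y1 = 3899/2; threaded value p + q = 3901; r = 24; remainder = value at the root: -1*(24)^3 + 6*(24)^2 + 4*(24)^1 - 5 = (-13824) + (3456) + (96) + (-5) = -10277; answer -10277
Step 3: Y2 = -10277; w = 1; cross terms: (-14*-26 - 1*-33)=397, (1*-38 - 32*-26)=794, (32*3 - 2*-38)=172, (2*34 - 3*3)=59, (3*18 - -36*34)=1278, (-36*-33 - -14*18)=1440; twice the area = |4140| = 4140; area = 2070; boundary points = 1 + 1 + 1 + 1 + 1 + 1 = 6; strictly interior points = area - boundary/2 + 1 = 2068; answer 2068

2068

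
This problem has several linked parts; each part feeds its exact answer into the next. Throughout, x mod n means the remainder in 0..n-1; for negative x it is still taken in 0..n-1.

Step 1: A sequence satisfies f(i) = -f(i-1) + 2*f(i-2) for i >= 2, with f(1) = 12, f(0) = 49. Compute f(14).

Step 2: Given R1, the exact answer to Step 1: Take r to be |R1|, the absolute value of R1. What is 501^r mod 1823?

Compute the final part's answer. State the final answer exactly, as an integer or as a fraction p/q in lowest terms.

884

Step 1: f(2) = -1*(12) + 2*(49) = 86; iterating: f(2)=86, f(3)=-62, f(4)=234, f(5)=-358, f(6)=826, f(7)=-1542, f(8)=3194, f(9)=-6278, f(10)=12666, f(11)=-25222, f(12)=50554, f(13)=-100998, f(14)=202106; answer 202106
Step 2: R1 = 202106; r = 202106; squarings mod 1823: 501^1=501, 501^2=1250, 501^4=189, 501^8=1084, 501^16=1044, 501^32=1605, 501^64=126, 501^128=1292, 501^256=1219, 501^512=216, 501^1024=1081, 501^2048=18, 501^4096=324, 501^8192=1065, 501^16384=319, 501^32768=1496, 501^65536=1195, 501^131072=616; 501^202106 = 501^2 * 501^8 * 501^16 * 501^32 * 501^64 * 501^256 * 501^1024 * 501^4096 * 501^65536 * 501^131072 = 884 (mod 1823); answer 884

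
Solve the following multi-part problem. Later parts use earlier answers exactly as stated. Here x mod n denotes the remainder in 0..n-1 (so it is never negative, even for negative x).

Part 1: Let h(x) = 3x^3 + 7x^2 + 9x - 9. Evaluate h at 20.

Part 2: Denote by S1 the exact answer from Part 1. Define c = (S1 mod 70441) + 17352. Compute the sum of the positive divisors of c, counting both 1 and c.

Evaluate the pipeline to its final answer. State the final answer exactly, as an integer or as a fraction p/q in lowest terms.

44800

Part 1: 3*(20)^3 + 7*(20)^2 + 9*(20)^1 - 9 = (24000) + (2800) + (180) + (-9) = 26971; answer 26971
Part 2: S1 = 26971; c = 44323; 44323 = 127 * 349; sigma = (1 + 127) * (1 + 349) = 128 * 350 = 44800; answer 44800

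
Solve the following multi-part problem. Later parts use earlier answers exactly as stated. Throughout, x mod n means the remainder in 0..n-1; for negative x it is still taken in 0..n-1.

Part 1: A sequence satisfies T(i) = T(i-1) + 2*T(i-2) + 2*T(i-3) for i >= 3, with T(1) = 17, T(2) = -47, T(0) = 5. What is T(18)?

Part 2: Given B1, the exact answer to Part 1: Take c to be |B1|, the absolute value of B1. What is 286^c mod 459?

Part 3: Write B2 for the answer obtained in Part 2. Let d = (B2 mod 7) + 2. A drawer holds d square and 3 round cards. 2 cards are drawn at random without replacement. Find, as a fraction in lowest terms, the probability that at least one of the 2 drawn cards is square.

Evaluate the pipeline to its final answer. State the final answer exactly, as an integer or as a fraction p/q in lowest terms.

14/15

Part 1: T(3) = 1*(-47) + 2*(17) + 2*(5) = -3; iterating: T(3)=-3, T(4)=-63, T(5)=-163, T(6)=-295, T(7)=-747, T(8)=-1663, T(9)=-3747, T(10)=-8567, T(11)=-19387, T(12)=-44015, T(13)=-99923, T(14)=-226727, T(15)=-514603, T(16)=-1167903, T(17)=-2650563, T(18)=-6015575; answer -6015575
Part 2: B1 = -6015575; c = 6015575; squarings mod 459: 286^1=286, 286^2=94, 286^4=115, 286^8=373, 286^16=52, 286^32=409, 286^64=205, 286^128=256, 286^256=358, 286^512=103, 286^1024=52, 286^2048=409, 286^4096=205, 286^8192=256, 286^16384=358, 286^32768=103, 286^65536=52, 286^131072=409, 286^262144=205, 286^524288=256, 286^1048576=358, 286^2097152=103, 286^4194304=52; 286^6015575 = 286^1 * 286^2 * 286^4 * 286^16 * 286^64 * 286^512 * 286^2048 * 286^16384 * 286^32768 * 286^65536 * 286^131072 * 286^524288 * 286^1048576 * 286^4194304 = 40 (mod 459); answer 40
Part 3: B2 = 40; d = 7; total draws C(10,2) = 45; complement C(3,2) = 3; favorable 45 - 3 = 42; P = 14/15; answer 14/15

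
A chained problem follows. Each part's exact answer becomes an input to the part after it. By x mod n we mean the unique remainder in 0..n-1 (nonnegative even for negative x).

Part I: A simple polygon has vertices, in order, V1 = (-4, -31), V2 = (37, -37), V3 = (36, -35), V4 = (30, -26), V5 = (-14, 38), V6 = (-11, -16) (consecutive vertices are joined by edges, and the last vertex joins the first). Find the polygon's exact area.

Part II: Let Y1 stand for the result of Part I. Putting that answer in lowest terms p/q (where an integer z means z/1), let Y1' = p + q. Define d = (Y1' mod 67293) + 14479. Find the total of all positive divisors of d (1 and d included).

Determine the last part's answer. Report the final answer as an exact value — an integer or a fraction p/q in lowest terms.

Part I: cross terms: (-4*-37 - 37*-31)=1295, (37*-35 - 36*-37)=37, (36*-26 - 30*-35)=114, (30*38 - -14*-26)=776, (-14*-16 - -11*38)=642, (-11*-31 - -4*-16)=277; twice the area = |3141| = 3141; area = 3141/2; answer 3141/2
Part II: Y1 = 3141/2; threaded value p + q = 3143; d = 17622; 17622 = 2 * 3^2 * 11 * 89; sigma = (1 + 2) * (1 + 3 + 9) * (1 + 11) * (1 + 89) = 3 * 13 * 12 * 90 = 42120; answer 42120

42120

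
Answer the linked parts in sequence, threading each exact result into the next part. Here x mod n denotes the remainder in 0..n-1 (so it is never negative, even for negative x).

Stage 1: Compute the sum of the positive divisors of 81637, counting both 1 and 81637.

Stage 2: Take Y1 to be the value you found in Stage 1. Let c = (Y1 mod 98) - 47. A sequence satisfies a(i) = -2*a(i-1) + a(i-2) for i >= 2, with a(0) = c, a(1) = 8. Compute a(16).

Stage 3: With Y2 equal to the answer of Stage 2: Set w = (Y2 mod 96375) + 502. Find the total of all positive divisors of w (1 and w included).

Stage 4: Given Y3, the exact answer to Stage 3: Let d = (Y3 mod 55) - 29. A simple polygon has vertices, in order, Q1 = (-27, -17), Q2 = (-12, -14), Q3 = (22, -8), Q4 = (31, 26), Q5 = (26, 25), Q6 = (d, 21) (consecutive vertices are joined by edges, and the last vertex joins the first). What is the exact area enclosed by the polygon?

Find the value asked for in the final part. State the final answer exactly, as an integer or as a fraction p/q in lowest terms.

1662

Stage 1: 81637 is prime, so its only divisors are 1 and 81637; sigma = 1 + 81637 = 81638; answer 81638
Stage 2: Y1 = 81638; c = -43; a(2) = -2*(8) + 1*(-43) = -59; iterating: a(2)=-59, a(3)=126, a(4)=-311, a(5)=748, a(6)=-1807, a(7)=4362, a(8)=-10531, a(9)=25424, a(10)=-61379, a(11)=148182, a(12)=-357743, a(13)=863668, a(14)=-2085079, a(15)=5033826, a(16)=-12152731; answer -12152731
Stage 3: Y2 = -12152731; w = 87396; 87396 = 2^2 * 3 * 7283; sigma = (1 + 2 + 4) * (1 + 3) * (1 + 7283) = 7 * 4 * 7284 = 203952; answer 203952
Stage 4: Y3 = 203952; d = -17; cross terms: (-27*-14 - -12*-17)=174, (-12*-8 - 22*-14)=404, (22*26 - 31*-8)=820, (31*25 - 26*26)=99, (26*21 - -17*25)=971, (-17*-17 - -27*21)=856; twice the area = |3324| = 3324; area = 1662; answer 1662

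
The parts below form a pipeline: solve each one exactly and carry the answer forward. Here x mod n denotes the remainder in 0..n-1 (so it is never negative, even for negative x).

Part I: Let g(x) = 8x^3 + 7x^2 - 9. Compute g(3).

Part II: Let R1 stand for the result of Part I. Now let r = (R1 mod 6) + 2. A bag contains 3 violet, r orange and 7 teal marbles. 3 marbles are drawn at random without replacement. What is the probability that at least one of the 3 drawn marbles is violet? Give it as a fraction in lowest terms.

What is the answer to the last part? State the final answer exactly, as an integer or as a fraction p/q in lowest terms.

Part I: 8*(3)^3 + 7*(3)^2 - 9 = (216) + (63) + (-9) = 270; answer 270
Part II: R1 = 270; r = 2; total draws C(12,3) = 220; complement C(9,3) = 84; favorable 220 - 84 = 136; P = 34/55; answer 34/55

34/55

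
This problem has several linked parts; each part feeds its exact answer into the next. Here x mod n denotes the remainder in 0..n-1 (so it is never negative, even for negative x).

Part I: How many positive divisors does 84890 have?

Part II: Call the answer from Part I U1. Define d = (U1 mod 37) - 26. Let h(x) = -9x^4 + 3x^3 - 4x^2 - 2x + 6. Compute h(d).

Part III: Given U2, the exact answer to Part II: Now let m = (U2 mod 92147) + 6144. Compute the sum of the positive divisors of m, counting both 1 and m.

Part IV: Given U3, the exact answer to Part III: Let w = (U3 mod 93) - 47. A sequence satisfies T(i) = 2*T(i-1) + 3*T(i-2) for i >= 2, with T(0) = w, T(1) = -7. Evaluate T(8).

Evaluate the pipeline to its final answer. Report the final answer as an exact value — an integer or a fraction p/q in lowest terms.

29545

Part I: 84890 = 2 * 5 * 13 * 653; number of divisors = (1+1) * (1+1) * (1+1) * (1+1) = 16; answer 16
Part II: U1 = 16; d = -10; -9*(-10)^4 + 3*(-10)^3 - 4*(-10)^2 - 2*(-10)^1 + 6 = (-90000) + (-3000) + (-400) + (20) + (6) = -93374; answer -93374
Part III: U2 = -93374; m = 97064; 97064 = 2^3 * 11 * 1103; sigma = (1 + 2 + 4 + 8) * (1 + 11) * (1 + 1103) = 15 * 12 * 1104 = 198720; answer 198720
Part IV: U3 = 198720; w = 25; T(2) = 2*(-7) + 3*(25) = 61; iterating: T(2)=61, T(3)=101, T(4)=385, T(5)=1073, T(6)=3301, T(7)=9821, T(8)=29545; answer 29545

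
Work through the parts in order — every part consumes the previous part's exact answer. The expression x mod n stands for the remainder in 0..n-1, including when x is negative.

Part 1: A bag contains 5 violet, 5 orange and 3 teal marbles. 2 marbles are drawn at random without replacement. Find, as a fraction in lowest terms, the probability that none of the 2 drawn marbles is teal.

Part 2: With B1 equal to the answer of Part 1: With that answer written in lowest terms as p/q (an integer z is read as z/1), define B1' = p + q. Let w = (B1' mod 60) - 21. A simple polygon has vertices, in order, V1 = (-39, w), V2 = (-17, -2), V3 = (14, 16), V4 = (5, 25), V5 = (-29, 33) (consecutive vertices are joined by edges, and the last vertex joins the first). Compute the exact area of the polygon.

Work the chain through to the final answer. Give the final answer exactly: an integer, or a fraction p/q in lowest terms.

2041/2

Part 1: total draws C(13,2) = 78; favorable C(10,2) = 45; P = 15/26; answer 15/26
Part 2: B1 = 15/26; threaded value p + q = 41; w = 20; cross terms: (-39*-2 - -17*20)=418, (-17*16 - 14*-2)=-244, (14*25 - 5*16)=270, (5*33 - -29*25)=890, (-29*20 - -39*33)=707; twice the area = |2041| = 2041; area = 2041/2; answer 2041/2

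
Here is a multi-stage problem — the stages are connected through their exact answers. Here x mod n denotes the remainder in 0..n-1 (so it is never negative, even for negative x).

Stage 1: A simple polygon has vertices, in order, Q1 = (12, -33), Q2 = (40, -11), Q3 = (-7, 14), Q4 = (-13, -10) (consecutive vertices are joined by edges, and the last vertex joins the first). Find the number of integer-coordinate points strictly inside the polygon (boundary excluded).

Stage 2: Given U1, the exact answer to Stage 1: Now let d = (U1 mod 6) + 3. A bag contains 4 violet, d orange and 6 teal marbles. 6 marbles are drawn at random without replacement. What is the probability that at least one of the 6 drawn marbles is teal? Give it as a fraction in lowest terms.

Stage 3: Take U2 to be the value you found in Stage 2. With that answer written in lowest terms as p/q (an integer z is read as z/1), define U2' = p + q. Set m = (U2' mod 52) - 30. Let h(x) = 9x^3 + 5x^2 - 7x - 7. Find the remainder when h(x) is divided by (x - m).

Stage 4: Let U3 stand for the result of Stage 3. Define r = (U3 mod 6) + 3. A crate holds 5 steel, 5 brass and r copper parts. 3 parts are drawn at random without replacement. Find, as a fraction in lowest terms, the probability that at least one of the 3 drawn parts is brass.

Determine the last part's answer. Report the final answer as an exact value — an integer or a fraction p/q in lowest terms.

265/408

Stage 1: cross terms: (12*-11 - 40*-33)=1188, (40*14 - -7*-11)=483, (-7*-10 - -13*14)=252, (-13*-33 - 12*-10)=549; twice the area = |2472| = 2472; area = 1236; boundary points = 2 + 1 + 6 + 1 = 10; strictly interior points = area - boundary/2 + 1 = 1232; answer 1232
Stage 2: U1 = 1232; d = 5; total draws C(15,6) = 5005; complement C(9,6) = 84; favorable 5005 - 84 = 4921; P = 703/715; answer 703/715
Stage 3: U2 = 703/715; threaded value p + q = 1418; m = -16; remainder = value at the root: 9*(-16)^3 + 5*(-16)^2 - 7*(-16)^1 - 7 = (-36864) + (1280) + (112) + (-7) = -35479; answer -35479
Stage 4: U3 = -35479; r = 8; total draws C(18,3) = 816; complement C(13,3) = 286; favorable 816 - 286 = 530; P = 265/408; answer 265/408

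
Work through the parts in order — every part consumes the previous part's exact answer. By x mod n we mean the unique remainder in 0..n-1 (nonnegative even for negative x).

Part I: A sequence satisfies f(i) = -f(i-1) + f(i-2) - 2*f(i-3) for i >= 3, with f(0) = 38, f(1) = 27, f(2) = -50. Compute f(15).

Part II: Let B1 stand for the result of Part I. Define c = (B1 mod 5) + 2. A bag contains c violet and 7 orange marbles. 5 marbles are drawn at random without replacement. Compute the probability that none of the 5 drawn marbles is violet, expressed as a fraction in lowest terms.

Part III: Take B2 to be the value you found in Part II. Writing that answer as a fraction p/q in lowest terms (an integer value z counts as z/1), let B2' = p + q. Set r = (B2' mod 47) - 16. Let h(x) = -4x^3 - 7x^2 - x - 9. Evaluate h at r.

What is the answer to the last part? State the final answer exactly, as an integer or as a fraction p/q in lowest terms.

39

Part I: f(3) = -1*(-50) + 1*(27) - 2*(38) = 1; iterating: f(3)=1, f(4)=-105, f(5)=206, f(6)=-313, f(7)=729, f(8)=-1454, f(9)=2809, f(10)=-5721, f(11)=11438, f(12)=-22777, f(13)=45657, f(14)=-91310, f(15)=182521; answer 182521
Part II: B1 = 182521; c = 3; total draws C(10,5) = 252; favorable C(7,5) = 21; P = 1/12; answer 1/12
Part III: B2 = 1/12; threaded value p + q = 13; r = -3; -4*(-3)^3 - 7*(-3)^2 - 1*(-3)^1 - 9 = (108) + (-63) + (3) + (-9) = 39; answer 39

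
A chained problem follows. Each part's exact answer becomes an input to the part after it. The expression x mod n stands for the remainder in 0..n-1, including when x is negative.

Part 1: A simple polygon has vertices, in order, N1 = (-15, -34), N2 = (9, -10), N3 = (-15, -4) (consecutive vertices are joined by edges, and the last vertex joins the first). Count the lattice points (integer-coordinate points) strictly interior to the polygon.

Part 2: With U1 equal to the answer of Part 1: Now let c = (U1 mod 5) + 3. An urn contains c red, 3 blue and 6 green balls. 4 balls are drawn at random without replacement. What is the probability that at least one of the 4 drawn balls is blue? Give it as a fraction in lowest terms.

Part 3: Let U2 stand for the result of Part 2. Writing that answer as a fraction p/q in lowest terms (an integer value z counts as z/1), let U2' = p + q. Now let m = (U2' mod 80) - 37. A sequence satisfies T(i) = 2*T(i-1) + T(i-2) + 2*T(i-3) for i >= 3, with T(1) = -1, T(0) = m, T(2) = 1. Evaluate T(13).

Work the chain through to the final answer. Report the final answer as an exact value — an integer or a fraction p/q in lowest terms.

Part 1: cross terms: (-15*-10 - 9*-34)=456, (9*-4 - -15*-10)=-186, (-15*-34 - -15*-4)=450; twice the area = |720| = 720; area = 360; boundary points = 24 + 6 + 30 = 60; strictly interior points = area - boundary/2 + 1 = 331; answer 331
Part 2: U1 = 331; c = 4; total draws C(13,4) = 715; complement C(10,4) = 210; favorable 715 - 210 = 505; P = 101/143; answer 101/143
Part 3: U2 = 101/143; threaded value p + q = 244; m = -33; T(3) = 2*(1) + 1*(-1) + 2*(-33) = -65; iterating: T(3)=-65, T(4)=-131, T(5)=-325, T(6)=-911, T(7)=-2409, T(8)=-6379, T(9)=-16989, T(10)=-45175, T(11)=-120097, T(12)=-319347, T(13)=-849141; answer -849141

-849141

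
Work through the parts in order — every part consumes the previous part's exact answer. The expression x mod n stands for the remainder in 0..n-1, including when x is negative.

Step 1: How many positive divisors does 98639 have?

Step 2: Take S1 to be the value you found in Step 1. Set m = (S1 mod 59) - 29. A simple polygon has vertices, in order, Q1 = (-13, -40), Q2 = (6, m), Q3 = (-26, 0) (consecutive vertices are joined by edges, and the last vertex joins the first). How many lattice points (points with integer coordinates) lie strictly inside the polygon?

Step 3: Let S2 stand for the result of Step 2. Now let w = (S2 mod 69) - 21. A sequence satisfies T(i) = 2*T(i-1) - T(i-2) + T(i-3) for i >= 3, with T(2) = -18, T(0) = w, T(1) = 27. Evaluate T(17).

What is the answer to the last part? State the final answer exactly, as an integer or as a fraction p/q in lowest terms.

Step 1: 98639 is prime, so its only divisors are 1 and 98639; count = 2; answer 2
Step 2: S1 = 2; m = -27; cross terms: (-13*-27 - 6*-40)=591, (6*0 - -26*-27)=-702, (-26*-40 - -13*0)=1040; twice the area = |929| = 929; area = 929/2; boundary points = 1 + 1 + 1 = 3; strictly interior points = area - boundary/2 + 1 = 464; answer 464
Step 3: S2 = 464; w = 29; T(3) = 2*(-18) - 1*(27) + 1*(29) = -34; iterating: T(3)=-34, T(4)=-23, T(5)=-30, T(6)=-71, T(7)=-135, T(8)=-229, T(9)=-394, T(10)=-694, T(11)=-1223, T(12)=-2146, T(13)=-3763, T(14)=-6603, T(15)=-11589, T(16)=-20338, T(17)=-35690; answer -35690

-35690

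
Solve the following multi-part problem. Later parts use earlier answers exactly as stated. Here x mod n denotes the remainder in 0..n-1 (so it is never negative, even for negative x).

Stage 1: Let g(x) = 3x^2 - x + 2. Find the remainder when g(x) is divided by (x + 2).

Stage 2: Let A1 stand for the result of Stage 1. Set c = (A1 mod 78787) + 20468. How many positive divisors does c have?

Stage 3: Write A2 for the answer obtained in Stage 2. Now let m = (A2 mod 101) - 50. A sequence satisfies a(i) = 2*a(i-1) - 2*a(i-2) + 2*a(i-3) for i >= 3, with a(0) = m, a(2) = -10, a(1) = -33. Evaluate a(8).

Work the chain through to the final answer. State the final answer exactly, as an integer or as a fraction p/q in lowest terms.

Stage 1: remainder = value at the root: 3*(-2)^2 - 1*(-2)^1 + 2 = (12) + (2) + (2) = 16; answer 16
Stage 2: A1 = 16; c = 20484; 20484 = 2^2 * 3^2 * 569; number of divisors = (2+1) * (2+1) * (1+1) = 18; answer 18
Stage 3: A2 = 18; m = -32; a(3) = 2*(-10) - 2*(-33) + 2*(-32) = -18; iterating: a(3)=-18, a(4)=-82, a(5)=-148, a(6)=-168, a(7)=-204, a(8)=-368; answer -368

-368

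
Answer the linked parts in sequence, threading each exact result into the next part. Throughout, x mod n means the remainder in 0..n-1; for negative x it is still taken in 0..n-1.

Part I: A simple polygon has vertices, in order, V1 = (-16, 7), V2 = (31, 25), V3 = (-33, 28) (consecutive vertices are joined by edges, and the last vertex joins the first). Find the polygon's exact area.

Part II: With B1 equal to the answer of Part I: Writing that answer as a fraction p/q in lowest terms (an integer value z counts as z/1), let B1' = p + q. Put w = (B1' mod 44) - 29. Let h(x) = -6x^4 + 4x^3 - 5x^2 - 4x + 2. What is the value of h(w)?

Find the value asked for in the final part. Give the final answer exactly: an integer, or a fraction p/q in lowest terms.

-64458

Part I: cross terms: (-16*25 - 31*7)=-617, (31*28 - -33*25)=1693, (-33*7 - -16*28)=217; twice the area = |1293| = 1293; area = 1293/2; answer 1293/2
Part II: B1 = 1293/2; threaded value p + q = 1295; w = -10; -6*(-10)^4 + 4*(-10)^3 - 5*(-10)^2 - 4*(-10)^1 + 2 = (-60000) + (-4000) + (-500) + (40) + (2) = -64458; answer -64458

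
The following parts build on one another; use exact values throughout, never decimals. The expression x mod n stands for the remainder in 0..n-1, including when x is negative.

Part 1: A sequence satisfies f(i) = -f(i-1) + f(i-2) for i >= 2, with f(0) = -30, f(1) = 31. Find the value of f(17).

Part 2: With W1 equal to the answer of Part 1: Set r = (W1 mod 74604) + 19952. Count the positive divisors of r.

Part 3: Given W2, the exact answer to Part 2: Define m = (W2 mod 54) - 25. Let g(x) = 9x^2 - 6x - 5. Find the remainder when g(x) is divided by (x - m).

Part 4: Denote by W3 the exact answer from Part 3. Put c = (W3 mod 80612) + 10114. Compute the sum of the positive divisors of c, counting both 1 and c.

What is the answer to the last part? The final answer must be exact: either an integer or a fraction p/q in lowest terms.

Part 1: f(2) = -1*(31) + 1*(-30) = -61; iterating: f(2)=-61, f(3)=92, f(4)=-153, f(5)=245, f(6)=-398, f(7)=643, f(8)=-1041, f(9)=1684, f(10)=-2725, f(11)=4409, f(12)=-7134, f(13)=11543, f(14)=-18677, f(15)=30220, f(16)=-48897, f(17)=79117; answer 79117
Part 2: W1 = 79117; r = 24465; 24465 = 3 * 5 * 7 * 233; number of divisors = (1+1) * (1+1) * (1+1) * (1+1) = 16; answer 16
Part 3: W2 = 16; m = -9; remainder = value at the root: 9*(-9)^2 - 6*(-9)^1 - 5 = (729) + (54) + (-5) = 778; answer 778
Part 4: W3 = 778; c = 10892; 10892 = 2^2 * 7 * 389; sigma = (1 + 2 + 4) * (1 + 7) * (1 + 389) = 7 * 8 * 390 = 21840; answer 21840

21840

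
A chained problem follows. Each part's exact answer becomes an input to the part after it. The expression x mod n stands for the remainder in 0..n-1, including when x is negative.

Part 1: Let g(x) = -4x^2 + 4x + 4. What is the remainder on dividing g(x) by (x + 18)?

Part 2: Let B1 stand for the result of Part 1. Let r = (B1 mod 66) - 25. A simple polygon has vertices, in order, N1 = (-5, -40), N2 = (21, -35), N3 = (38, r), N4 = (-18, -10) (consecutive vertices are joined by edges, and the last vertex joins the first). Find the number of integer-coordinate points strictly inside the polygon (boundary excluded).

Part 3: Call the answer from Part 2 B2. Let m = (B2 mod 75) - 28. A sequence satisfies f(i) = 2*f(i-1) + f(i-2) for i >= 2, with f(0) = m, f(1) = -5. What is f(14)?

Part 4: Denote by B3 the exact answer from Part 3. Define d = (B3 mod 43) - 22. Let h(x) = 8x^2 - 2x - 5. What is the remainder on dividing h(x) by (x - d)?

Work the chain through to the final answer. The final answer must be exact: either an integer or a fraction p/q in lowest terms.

Part 1: remainder = value at the root: -4*(-18)^2 + 4*(-18)^1 + 4 = (-1296) + (-72) + (4) = -1364; answer -1364
Part 2: B1 = -1364; r = -3; cross terms: (-5*-35 - 21*-40)=1015, (21*-3 - 38*-35)=1267, (38*-10 - -18*-3)=-434, (-18*-40 - -5*-10)=670; twice the area = |2518| = 2518; area = 1259; boundary points = 1 + 1 + 7 + 1 = 10; strictly interior points = area - boundary/2 + 1 = 1255; answer 1255
Part 3: B2 = 1255; m = 27; f(2) = 2*(-5) + 1*(27) = 17; iterating: f(2)=17, f(3)=29, f(4)=75, f(5)=179, f(6)=433, f(7)=1045, f(8)=2523, f(9)=6091, f(10)=14705, f(11)=35501, f(12)=85707, f(13)=206915, f(14)=499537; answer 499537
Part 4: B3 = 499537; d = -16; remainder = value at the root: 8*(-16)^2 - 2*(-16)^1 - 5 = (2048) + (32) + (-5) = 2075; answer 2075

2075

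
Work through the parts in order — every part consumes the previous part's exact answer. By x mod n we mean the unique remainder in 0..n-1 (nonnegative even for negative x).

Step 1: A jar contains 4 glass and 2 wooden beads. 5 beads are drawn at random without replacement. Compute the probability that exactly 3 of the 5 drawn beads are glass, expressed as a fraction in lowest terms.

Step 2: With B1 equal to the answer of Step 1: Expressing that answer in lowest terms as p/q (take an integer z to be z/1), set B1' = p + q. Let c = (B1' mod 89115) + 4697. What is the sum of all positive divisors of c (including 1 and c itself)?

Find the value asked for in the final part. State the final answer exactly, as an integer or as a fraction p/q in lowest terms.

7056

Step 1: total draws C(6,5) = 6; favorable C(4,3)*C(2,2) = 4; P = 2/3; answer 2/3
Step 2: B1 = 2/3; threaded value p + q = 5; c = 4702; 4702 = 2 * 2351; sigma = (1 + 2) * (1 + 2351) = 3 * 2352 = 7056; answer 7056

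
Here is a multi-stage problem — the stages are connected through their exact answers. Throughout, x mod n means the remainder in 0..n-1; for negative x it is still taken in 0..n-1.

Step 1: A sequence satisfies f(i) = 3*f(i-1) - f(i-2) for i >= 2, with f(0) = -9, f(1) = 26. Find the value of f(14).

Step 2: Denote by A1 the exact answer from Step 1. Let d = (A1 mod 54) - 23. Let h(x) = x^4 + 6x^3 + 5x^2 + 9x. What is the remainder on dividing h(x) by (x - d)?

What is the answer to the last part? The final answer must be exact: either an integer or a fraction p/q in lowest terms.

Step 1: f(2) = 3*(26) - 1*(-9) = 87; iterating: f(2)=87, f(3)=235, f(4)=618, f(5)=1619, f(6)=4239, f(7)=11098, f(8)=29055, f(9)=76067, f(10)=199146, f(11)=521371, f(12)=1364967, f(13)=3573530, f(14)=9355623; answer 9355623
Step 2: A1 = 9355623; d = -8; remainder = value at the root: 1*(-8)^4 + 6*(-8)^3 + 5*(-8)^2 + 9*(-8)^1 = (4096) + (-3072) + (320) + (-72) = 1272; answer 1272

1272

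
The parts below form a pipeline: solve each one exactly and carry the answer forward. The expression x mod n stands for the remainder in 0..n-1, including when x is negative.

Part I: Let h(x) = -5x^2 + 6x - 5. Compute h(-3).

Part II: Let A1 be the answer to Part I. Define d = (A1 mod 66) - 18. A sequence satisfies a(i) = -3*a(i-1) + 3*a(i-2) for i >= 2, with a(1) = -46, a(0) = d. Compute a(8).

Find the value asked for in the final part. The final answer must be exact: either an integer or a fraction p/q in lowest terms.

Part I: -5*(-3)^2 + 6*(-3)^1 - 5 = (-45) + (-18) + (-5) = -68; answer -68
Part II: A1 = -68; d = 46; a(2) = -3*(-46) + 3*(46) = 276; iterating: a(2)=276, a(3)=-966, a(4)=3726, a(5)=-14076, a(6)=53406, a(7)=-202446, a(8)=767556; answer 767556

767556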